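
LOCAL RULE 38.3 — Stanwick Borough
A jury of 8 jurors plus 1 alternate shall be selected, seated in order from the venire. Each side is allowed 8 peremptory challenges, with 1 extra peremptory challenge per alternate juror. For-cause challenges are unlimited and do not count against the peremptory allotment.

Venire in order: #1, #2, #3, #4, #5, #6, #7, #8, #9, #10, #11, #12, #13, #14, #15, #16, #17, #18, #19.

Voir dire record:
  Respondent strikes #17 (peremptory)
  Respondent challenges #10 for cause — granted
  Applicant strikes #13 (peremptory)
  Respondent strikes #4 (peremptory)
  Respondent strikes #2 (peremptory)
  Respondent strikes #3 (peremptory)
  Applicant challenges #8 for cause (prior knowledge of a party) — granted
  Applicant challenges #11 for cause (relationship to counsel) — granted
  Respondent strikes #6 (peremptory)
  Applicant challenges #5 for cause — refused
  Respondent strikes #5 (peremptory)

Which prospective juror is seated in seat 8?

Removed: #2, #3, #4, #5, #6, #8, #10, #11, #13, #17.
Seating in order: seats 1–8 → #1, #7, #9, #12, #14, #15, #16, #18; alternates → #19.
So seat 8 is #18.

18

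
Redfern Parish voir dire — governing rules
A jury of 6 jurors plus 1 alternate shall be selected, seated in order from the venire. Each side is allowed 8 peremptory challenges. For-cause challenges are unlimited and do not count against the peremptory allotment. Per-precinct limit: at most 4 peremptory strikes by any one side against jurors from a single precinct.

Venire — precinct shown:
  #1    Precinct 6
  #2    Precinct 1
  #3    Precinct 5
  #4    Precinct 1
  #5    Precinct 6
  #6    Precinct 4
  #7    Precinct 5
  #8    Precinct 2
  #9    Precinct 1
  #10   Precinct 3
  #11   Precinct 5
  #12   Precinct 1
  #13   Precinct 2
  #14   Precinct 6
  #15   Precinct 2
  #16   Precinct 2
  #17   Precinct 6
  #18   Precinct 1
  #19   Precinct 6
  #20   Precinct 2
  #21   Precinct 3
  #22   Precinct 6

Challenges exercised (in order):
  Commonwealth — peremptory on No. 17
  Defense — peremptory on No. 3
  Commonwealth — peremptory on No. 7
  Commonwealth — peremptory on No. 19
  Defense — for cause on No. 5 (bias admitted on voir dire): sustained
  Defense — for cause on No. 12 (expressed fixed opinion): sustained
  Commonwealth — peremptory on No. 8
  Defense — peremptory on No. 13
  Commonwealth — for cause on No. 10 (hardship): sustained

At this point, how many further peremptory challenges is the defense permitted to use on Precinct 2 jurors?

Defense peremptories so far: #3, #13 — 2 of 8 used, 6 left overall.
Against Precinct 2: #13 — 1 used; per-precinct cap 4 leaves 3.
Binding limit: min(6, 3) = 3.

3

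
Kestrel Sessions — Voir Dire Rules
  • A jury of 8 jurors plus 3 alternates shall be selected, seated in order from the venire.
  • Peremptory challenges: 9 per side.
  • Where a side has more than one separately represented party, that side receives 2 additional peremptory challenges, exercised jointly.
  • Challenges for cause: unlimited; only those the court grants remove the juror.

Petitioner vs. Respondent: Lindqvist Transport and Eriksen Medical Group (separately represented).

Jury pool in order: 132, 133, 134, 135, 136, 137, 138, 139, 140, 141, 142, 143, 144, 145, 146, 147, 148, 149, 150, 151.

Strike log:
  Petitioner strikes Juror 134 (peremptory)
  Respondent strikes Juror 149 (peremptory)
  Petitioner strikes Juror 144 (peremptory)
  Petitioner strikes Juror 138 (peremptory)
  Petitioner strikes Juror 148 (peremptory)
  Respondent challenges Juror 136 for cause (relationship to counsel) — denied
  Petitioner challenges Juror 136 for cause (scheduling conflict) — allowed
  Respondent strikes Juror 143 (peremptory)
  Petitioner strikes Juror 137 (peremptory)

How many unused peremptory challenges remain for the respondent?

9

Respondent allotment: 9 base + 2 multi-party = 11.
Respondent peremptories used: #149, #143 — 2 (the for-cause on #136 doesn't count).
Remaining: 11 − 2 = 9.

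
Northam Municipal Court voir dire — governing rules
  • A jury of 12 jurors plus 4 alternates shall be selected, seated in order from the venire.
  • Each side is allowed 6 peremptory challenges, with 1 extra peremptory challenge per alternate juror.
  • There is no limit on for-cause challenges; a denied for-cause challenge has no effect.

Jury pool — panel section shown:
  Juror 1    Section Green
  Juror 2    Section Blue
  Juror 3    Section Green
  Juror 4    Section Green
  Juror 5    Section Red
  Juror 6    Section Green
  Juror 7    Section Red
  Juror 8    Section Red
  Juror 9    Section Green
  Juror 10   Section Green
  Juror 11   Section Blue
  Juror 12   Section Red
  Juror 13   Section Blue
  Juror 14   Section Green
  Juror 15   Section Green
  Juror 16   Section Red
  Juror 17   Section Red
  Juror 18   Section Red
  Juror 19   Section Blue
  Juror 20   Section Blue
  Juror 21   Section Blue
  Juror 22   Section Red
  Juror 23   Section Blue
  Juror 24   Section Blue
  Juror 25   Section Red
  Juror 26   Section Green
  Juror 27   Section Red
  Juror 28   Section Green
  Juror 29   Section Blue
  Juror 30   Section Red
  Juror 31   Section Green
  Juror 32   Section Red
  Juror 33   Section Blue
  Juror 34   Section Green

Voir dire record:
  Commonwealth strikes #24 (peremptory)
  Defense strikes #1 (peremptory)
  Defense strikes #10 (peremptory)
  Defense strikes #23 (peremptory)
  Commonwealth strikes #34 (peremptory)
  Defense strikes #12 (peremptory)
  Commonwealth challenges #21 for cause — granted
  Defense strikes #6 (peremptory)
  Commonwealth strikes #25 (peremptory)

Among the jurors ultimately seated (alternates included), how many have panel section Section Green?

5

Removed: #1, #6, #10, #12, #21, #23, #24, #25, #34.
Seated (16 incl. alternates): #2, #3, #4, #5, #7, #8, #9, #11, #13, #14, #15, #16, #17, #18, #19, #20.
Of those, in Section Green: #3, #4, #9, #14, #15 → 5.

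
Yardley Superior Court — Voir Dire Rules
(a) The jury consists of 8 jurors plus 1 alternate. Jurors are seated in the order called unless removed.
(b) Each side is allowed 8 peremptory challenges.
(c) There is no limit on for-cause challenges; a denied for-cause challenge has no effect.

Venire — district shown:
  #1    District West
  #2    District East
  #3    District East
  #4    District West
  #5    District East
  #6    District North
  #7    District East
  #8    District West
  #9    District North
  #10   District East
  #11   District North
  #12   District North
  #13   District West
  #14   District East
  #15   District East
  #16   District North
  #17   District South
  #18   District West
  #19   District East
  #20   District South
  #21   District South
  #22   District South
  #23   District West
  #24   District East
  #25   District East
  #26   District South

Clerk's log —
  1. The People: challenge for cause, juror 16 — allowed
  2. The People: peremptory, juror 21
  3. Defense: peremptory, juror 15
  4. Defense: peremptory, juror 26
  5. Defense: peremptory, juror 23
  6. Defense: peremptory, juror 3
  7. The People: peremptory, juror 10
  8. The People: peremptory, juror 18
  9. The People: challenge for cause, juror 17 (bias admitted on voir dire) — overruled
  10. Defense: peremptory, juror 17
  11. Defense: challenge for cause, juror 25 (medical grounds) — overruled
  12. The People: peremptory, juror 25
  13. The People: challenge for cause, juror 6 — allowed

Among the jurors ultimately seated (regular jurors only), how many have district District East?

Removed: #3, #6, #10, #15, #16, #17, #18, #21, #23, #25, #26.
Seated jurors 1–8: #1, #2, #4, #5, #7, #8, #9, #11 (alternates #12 not counted).
Of those, in District East: #2, #5, #7 → 3.

3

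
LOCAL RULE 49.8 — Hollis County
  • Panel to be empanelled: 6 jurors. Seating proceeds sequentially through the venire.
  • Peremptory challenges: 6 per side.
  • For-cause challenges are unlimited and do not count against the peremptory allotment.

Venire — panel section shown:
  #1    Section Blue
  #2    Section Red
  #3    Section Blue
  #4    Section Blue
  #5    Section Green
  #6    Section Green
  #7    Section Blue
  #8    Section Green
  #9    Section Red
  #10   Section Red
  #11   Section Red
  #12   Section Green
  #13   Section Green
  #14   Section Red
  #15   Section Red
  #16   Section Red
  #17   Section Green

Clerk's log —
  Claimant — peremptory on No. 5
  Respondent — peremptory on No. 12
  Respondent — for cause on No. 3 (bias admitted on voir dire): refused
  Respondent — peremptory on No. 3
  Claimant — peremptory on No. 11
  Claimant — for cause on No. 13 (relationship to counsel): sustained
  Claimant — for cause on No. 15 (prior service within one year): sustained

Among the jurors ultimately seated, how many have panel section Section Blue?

Removed: #3, #5, #11, #12, #13, #15.
Seated jurors 1–6: #1, #2, #4, #6, #7, #8.
Of those, in Section Blue: #1, #4, #7 → 3.

3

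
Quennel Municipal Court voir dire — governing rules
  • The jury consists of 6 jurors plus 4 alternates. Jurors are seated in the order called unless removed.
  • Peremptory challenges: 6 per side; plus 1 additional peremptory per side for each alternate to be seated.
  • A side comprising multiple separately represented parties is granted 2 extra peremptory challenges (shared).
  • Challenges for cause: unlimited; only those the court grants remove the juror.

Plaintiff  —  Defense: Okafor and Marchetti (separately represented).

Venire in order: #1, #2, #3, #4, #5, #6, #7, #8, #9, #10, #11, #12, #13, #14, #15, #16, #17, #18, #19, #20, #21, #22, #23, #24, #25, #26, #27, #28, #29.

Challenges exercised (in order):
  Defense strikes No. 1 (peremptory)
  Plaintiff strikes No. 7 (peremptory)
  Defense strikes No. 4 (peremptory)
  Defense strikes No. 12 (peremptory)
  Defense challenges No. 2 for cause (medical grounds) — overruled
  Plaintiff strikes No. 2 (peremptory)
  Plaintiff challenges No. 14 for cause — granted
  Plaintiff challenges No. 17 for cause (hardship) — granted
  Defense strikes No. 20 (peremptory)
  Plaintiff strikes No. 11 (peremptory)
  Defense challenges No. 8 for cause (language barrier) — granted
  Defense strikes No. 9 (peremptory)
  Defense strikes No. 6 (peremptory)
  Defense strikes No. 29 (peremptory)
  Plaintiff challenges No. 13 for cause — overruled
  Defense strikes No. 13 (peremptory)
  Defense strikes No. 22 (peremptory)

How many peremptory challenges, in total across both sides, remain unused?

Plaintiff allotment: 6 base + 1 × 4 alternates = 10. Defense allotment: 6 base + 1 × 4 alternates + 2 multi-party = 12.
Plaintiff peremptories used: #7, #2, #11 — 3 (for-cause on #14, #17, #13 don't count).
Defense peremptories used: #1, #4, #12, #20, #9, #6, #29, #13, #22 — 9 (for-cause on #2, #8 don't count).
Remaining: (10 − 3) + (12 − 9) = 10.

10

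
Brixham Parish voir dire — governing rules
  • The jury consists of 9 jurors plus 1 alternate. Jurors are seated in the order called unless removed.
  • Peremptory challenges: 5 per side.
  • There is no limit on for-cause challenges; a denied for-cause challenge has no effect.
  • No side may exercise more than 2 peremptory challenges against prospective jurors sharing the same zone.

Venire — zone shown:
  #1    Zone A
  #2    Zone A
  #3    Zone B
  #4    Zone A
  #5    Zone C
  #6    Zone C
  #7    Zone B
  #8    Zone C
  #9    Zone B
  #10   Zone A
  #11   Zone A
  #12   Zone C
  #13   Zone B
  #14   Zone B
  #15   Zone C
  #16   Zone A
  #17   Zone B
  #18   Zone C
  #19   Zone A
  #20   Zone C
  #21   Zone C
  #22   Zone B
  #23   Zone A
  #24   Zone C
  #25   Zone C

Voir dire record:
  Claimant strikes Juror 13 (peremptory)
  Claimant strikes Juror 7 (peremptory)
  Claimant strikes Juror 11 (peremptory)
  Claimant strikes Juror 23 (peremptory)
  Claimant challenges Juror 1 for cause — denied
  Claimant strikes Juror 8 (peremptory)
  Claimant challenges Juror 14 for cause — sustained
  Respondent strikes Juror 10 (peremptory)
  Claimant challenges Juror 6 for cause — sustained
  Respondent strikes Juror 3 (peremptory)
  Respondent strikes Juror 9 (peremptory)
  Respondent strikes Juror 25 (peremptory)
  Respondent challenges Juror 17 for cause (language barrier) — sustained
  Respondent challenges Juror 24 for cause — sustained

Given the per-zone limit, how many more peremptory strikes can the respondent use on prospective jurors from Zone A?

Respondent peremptories so far: #10, #3, #9, #25 — 4 of 5 used, 1 left overall.
Against Zone A: #10 — 1 used; per-zone cap 2 leaves 1.
Binding limit: min(1, 1) = 1.

1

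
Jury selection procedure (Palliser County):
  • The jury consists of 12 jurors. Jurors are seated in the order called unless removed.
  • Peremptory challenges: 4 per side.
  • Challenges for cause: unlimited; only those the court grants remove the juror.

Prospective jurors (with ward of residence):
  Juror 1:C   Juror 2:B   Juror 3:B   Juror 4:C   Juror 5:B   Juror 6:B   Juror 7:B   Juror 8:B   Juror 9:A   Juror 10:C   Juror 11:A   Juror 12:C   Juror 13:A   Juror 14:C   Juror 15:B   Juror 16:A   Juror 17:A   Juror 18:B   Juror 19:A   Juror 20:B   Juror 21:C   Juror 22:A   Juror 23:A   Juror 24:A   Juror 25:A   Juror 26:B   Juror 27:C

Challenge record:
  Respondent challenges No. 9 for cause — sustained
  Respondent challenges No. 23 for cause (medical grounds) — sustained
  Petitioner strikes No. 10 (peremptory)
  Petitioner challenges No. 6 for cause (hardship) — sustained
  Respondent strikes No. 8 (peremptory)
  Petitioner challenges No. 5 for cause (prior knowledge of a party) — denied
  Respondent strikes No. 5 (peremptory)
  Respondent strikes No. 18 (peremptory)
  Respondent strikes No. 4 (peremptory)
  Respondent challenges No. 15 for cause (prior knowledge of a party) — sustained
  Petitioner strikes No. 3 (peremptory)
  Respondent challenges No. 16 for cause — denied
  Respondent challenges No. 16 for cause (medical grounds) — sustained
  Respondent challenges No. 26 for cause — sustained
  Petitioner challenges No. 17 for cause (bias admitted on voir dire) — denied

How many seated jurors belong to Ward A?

Removed: #3, #4, #5, #6, #8, #9, #10, #15, #16, #18, #23, #26.
Seated jurors 1–12: #1, #2, #7, #11, #12, #13, #14, #17, #19, #20, #21, #22.
Of those, in Ward A: #11, #13, #17, #19, #22 → 5.

5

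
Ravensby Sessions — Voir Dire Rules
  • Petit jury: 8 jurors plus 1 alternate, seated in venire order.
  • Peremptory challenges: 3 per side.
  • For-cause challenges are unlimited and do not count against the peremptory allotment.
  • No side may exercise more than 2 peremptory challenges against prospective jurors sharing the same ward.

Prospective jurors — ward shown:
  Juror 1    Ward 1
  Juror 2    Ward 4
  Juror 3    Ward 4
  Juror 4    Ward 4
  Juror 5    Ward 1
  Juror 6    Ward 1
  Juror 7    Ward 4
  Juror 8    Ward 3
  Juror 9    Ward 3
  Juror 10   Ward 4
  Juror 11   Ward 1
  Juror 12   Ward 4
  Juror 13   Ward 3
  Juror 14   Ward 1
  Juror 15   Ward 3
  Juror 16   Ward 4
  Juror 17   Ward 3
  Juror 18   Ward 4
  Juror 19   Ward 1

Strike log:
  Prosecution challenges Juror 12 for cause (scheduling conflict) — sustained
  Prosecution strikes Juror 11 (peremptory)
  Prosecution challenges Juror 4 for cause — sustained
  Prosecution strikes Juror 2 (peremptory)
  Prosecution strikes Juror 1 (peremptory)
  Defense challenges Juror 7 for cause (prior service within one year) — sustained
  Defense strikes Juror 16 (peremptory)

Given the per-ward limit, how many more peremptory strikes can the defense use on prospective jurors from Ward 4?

1

Defense peremptories so far: #16 — 1 of 3 used, 2 left overall.
Against Ward 4: #16 — 1 used; per-ward cap 2 leaves 1.
Binding limit: min(2, 1) = 1.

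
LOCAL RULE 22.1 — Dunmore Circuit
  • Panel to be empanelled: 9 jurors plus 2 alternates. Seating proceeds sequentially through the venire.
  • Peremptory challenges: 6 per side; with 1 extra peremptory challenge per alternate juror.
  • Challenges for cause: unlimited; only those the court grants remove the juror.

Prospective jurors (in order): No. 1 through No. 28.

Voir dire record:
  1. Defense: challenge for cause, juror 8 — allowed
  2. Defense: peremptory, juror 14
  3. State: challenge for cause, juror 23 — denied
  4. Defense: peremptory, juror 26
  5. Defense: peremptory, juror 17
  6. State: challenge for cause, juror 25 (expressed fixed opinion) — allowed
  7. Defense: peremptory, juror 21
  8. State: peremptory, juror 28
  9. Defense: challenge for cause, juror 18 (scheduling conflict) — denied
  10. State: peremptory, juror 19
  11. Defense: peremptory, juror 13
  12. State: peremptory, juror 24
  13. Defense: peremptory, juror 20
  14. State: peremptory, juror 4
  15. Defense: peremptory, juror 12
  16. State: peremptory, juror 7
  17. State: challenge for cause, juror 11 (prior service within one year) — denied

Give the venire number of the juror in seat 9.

15

Removed: #4, #7, #8, #12, #13, #14, #17, #19, #20, #21, #24, #25, #26, #28. (#11, #18, #23 stay — for-cause denied.)
Filling seats in venire order through position 9: #1, #2, #3, #5, #6, #9, #10, #11, #15.
So seat 9 is #15.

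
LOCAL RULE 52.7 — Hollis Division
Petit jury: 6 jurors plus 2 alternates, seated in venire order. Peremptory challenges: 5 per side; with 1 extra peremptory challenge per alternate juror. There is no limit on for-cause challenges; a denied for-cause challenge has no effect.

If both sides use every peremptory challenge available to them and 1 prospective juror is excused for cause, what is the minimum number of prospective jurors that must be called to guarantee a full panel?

Seats to fill: 6 + 2 alternates = 8.
Peremptories: 5 + 1×2 = 7 per side × 2 sides = 14.
For-cause removals: 1.
Minimum venire: 8 + 14 + 1 = 23.

23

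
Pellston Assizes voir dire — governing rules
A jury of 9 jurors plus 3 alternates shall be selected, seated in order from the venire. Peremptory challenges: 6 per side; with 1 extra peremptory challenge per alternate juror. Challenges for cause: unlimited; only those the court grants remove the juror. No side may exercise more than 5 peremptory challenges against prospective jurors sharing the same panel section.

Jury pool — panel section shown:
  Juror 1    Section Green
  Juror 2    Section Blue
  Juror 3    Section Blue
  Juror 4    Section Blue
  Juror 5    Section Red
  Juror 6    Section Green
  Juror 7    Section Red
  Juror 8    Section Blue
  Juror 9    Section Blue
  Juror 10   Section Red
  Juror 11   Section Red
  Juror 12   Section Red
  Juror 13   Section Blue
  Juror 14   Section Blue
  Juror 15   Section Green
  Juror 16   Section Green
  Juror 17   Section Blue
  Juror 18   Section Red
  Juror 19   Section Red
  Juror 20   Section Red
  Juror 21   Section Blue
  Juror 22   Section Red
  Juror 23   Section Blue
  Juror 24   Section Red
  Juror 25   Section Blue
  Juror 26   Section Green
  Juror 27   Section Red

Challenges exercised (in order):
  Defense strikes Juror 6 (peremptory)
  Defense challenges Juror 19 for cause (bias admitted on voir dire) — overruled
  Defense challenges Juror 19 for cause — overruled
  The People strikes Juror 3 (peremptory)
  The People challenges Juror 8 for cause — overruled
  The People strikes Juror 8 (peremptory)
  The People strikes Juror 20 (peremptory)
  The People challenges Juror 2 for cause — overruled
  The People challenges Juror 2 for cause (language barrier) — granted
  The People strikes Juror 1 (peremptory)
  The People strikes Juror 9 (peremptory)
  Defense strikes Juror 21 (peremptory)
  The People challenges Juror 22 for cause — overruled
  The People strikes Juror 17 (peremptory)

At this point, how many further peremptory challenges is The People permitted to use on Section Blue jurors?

The People peremptories so far: #3, #8, #20, #1, #9, #17 — 6 of 9 used, 3 left overall.
Against Section Blue: #3, #8, #9, #17 — 4 used; per-section cap 5 leaves 1.
Binding limit: min(3, 1) = 1.

1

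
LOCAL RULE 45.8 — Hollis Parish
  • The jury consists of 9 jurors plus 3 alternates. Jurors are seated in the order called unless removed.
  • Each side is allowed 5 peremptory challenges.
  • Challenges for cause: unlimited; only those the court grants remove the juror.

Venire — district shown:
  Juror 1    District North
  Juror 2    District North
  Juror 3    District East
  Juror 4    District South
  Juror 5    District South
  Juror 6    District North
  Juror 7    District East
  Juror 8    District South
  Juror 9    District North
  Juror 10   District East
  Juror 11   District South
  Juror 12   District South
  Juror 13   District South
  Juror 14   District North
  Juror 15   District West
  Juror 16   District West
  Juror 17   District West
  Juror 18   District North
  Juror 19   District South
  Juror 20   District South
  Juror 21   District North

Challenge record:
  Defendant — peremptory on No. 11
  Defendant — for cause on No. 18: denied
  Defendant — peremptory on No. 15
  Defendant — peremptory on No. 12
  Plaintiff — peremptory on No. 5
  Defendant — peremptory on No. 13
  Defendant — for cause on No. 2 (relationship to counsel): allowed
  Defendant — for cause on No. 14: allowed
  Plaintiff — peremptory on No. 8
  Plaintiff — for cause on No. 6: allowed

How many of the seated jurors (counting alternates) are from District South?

3

Removed: #2, #5, #6, #8, #11, #12, #13, #14, #15.
Seated (12 incl. alternates): #1, #3, #4, #7, #9, #10, #16, #17, #18, #19, #20, #21.
Of those, in District South: #4, #19, #20 → 3.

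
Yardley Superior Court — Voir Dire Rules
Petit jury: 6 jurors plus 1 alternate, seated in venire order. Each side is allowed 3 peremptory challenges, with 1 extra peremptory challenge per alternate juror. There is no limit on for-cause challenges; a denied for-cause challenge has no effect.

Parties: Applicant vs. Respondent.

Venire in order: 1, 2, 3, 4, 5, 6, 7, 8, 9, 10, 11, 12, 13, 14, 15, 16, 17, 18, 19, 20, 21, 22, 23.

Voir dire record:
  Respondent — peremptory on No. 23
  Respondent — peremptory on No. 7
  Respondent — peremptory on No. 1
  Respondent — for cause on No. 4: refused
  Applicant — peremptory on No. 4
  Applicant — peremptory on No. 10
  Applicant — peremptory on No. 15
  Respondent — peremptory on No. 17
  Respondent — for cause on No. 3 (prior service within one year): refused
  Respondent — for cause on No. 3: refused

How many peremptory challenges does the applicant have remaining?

1

Applicant allotment: 3 base + 1 × 1 alternate = 4.
Applicant peremptories used: #4, #10, #15 — 3.
Remaining: 4 − 3 = 1.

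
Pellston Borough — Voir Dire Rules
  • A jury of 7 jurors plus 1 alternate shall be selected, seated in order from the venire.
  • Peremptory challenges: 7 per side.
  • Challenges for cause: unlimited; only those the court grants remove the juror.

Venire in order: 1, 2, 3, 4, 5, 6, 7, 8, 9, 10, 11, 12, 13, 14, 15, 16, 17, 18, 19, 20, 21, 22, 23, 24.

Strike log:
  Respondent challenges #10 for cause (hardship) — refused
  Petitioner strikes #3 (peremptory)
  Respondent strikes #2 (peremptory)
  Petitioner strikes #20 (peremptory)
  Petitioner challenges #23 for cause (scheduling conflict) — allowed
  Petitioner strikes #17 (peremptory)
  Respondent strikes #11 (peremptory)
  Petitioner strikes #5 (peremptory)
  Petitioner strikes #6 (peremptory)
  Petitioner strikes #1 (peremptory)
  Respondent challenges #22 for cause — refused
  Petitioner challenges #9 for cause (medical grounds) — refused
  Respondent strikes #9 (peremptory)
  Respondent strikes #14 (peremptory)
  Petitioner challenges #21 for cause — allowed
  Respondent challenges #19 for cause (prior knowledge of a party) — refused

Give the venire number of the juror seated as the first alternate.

16

Removed: #1, #2, #3, #5, #6, #9, #11, #14, #17, #20, #21, #23. (#10, #19, #22 stay — for-cause denied.)
Seating in order: seats 1–7 → #4, #7, #8, #10, #12, #13, #15; alternates → #16.
So alternate 1 is #16.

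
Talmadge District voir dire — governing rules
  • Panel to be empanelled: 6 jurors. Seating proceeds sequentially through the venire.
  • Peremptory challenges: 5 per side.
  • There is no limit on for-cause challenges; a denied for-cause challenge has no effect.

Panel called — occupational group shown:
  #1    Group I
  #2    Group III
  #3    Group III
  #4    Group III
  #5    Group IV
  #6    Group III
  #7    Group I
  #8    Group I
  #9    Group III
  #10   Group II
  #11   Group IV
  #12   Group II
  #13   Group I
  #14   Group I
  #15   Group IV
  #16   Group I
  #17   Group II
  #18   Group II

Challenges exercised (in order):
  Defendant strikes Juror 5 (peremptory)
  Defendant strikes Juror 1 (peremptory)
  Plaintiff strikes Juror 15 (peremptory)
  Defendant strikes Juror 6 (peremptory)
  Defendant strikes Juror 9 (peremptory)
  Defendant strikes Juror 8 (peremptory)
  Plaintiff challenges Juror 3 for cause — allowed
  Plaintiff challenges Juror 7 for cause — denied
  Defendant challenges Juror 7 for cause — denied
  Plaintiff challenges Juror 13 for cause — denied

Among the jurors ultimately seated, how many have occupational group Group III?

2

Removed: #1, #3, #5, #6, #8, #9, #15.
Seated jurors 1–6: #2, #4, #7, #10, #11, #12.
Of those, in Group III: #2, #4 → 2.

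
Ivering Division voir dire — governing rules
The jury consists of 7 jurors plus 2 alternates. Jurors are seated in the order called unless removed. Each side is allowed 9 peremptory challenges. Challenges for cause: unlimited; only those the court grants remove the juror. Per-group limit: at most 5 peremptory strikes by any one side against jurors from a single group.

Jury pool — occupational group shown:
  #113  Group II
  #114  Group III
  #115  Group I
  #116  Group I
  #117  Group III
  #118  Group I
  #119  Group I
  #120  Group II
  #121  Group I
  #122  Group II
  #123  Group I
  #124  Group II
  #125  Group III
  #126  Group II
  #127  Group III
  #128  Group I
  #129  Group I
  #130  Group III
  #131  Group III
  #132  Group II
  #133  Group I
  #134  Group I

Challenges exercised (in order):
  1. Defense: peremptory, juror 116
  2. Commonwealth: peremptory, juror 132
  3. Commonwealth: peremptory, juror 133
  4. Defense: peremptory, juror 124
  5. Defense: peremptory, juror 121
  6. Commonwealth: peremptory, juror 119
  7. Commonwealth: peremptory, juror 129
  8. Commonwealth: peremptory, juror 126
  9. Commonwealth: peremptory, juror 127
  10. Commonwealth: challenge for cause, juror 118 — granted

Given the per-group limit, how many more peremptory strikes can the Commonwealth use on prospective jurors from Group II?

3

Commonwealth peremptories so far: #132, #133, #119, #129, #126, #127 — 6 of 9 used, 3 left overall.
Against Group II: #132, #126 — 2 used; per-group cap 5 leaves 3.
Binding limit: min(3, 3) = 3.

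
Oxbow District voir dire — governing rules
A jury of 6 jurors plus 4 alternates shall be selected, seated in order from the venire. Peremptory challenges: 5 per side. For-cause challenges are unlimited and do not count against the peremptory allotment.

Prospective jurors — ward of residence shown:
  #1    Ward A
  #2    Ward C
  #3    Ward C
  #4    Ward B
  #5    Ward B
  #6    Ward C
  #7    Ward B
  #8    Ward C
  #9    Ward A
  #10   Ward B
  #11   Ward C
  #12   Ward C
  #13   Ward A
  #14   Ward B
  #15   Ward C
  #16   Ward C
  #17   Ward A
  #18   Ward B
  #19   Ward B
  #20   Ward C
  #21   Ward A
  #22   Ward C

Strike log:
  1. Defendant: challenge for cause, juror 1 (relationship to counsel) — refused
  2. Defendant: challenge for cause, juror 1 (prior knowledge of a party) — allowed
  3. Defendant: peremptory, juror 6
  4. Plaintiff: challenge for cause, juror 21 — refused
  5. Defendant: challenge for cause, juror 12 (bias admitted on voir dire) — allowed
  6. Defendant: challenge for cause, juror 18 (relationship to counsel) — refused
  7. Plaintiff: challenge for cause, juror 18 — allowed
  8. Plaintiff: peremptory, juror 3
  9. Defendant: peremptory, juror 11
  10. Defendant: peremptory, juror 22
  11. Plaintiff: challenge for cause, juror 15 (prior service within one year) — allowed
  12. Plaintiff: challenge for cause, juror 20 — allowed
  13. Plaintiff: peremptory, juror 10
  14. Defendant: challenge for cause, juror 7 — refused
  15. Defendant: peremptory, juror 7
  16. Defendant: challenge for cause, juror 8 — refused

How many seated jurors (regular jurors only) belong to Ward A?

2

Removed: #1, #3, #6, #7, #10, #11, #12, #15, #18, #20, #22.
Seated jurors 1–6: #2, #4, #5, #8, #9, #13 (alternates #14, #16, #17, #19 not counted).
Of those, in Ward A: #9, #13 → 2.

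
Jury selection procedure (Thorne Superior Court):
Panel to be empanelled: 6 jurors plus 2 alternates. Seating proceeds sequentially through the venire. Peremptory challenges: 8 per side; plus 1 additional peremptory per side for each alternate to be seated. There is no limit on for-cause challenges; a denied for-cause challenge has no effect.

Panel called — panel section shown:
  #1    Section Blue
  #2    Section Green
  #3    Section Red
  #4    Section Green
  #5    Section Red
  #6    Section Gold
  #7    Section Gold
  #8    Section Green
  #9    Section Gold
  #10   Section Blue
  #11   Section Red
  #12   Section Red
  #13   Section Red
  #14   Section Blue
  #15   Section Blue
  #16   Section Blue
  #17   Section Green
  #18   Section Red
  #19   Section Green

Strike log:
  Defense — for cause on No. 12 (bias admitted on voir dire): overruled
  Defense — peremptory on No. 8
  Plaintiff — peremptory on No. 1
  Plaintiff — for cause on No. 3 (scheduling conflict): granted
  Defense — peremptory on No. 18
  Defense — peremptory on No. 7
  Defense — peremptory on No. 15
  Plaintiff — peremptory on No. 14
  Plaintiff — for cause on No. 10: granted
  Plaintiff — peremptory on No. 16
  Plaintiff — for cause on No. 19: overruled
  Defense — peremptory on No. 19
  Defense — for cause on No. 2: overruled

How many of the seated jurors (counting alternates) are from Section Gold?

Removed: #1, #3, #7, #8, #10, #14, #15, #16, #18, #19.
Seated (8 incl. alternates): #2, #4, #5, #6, #9, #11, #12, #13.
Of those, in Section Gold: #6, #9 → 2.

2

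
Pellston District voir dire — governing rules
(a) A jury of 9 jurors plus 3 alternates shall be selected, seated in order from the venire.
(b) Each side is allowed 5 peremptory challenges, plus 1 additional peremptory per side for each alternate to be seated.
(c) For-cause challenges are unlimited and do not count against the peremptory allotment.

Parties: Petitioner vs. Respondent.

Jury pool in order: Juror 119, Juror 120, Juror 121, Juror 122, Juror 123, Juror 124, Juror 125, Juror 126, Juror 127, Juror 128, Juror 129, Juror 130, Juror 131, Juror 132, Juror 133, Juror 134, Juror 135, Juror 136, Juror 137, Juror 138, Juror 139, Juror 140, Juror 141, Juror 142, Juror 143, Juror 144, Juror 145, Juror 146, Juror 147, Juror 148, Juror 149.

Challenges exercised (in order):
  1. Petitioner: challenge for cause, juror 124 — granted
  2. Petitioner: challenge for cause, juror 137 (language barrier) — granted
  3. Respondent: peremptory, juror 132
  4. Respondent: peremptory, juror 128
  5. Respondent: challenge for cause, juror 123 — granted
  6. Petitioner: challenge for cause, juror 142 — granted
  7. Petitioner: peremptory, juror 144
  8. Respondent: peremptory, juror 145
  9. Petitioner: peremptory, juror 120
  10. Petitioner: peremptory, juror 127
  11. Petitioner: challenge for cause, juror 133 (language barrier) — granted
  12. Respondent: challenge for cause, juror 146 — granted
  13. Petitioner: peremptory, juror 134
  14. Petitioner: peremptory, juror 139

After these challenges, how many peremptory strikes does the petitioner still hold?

3

Petitioner allotment: 5 base + 1 × 3 alternates = 8.
Petitioner peremptories used: #144, #120, #127, #134, #139 — 5 (for-cause on #124, #137, #142, #133 don't count).
Remaining: 8 − 5 = 3.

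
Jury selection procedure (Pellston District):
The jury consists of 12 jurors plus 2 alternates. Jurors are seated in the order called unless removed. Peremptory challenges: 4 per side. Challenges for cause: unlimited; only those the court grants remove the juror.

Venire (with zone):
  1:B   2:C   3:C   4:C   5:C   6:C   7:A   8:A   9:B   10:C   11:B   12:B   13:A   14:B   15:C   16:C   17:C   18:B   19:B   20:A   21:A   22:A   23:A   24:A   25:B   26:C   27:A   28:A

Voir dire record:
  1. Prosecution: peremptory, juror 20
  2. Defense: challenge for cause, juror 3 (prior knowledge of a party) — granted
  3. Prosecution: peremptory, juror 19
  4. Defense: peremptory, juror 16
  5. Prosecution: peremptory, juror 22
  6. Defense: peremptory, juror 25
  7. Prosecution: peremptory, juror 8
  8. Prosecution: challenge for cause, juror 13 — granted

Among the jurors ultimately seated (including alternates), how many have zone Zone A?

Removed: #3, #8, #13, #16, #19, #20, #22, #25.
Seated (14 incl. alternates): #1, #2, #4, #5, #6, #7, #9, #10, #11, #12, #14, #15, #17, #18.
Of those, in Zone A: #7 → 1.

1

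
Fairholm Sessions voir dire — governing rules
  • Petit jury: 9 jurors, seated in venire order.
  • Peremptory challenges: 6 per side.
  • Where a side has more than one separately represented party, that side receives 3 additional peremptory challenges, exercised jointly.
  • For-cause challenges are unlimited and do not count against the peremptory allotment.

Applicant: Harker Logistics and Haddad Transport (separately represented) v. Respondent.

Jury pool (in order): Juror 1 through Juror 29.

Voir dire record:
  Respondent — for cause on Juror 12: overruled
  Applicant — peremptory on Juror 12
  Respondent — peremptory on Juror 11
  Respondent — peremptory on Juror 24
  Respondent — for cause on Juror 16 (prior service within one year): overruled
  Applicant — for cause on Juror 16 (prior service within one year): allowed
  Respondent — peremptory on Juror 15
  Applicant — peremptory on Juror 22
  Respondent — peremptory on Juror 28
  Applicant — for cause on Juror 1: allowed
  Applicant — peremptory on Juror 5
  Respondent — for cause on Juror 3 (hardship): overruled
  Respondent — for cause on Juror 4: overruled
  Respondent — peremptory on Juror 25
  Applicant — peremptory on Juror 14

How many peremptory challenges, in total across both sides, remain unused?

6

Applicant allotment: 6 base + 3 multi-party = 9. Respondent allotment: 6.
Applicant peremptories used: #12, #22, #5, #14 — 4 (for-cause on #16, #1 don't count).
Respondent peremptories used: #11, #24, #15, #28, #25 — 5 (for-cause on #12, #16, #3, #4 don't count).
Remaining: (9 − 4) + (6 − 5) = 6.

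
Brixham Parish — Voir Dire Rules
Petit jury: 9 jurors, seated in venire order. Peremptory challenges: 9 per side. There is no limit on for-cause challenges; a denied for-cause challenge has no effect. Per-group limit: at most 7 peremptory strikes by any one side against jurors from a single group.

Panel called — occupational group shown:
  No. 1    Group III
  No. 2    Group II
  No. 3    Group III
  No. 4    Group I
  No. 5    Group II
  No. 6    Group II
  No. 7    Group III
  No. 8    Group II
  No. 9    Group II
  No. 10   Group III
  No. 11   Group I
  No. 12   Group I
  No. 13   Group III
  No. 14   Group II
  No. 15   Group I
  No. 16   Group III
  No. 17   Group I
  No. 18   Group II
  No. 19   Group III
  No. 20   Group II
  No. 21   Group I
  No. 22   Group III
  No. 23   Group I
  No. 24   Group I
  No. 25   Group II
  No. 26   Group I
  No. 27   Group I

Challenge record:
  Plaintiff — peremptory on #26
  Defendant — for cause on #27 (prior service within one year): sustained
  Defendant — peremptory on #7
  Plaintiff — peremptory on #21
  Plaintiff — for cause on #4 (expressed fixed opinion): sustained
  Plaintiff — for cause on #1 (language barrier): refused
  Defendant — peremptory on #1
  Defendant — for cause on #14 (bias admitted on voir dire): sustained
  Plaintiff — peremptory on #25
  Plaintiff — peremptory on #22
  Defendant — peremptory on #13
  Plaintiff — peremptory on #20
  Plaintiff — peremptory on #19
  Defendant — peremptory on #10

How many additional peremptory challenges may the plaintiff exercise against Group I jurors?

Plaintiff peremptories so far: #26, #21, #25, #22, #20, #19 — 6 of 9 used, 3 left overall.
Against Group I: #26, #21 — 2 used; per-group cap 7 leaves 5.
Binding limit: min(3, 5) = 3.

3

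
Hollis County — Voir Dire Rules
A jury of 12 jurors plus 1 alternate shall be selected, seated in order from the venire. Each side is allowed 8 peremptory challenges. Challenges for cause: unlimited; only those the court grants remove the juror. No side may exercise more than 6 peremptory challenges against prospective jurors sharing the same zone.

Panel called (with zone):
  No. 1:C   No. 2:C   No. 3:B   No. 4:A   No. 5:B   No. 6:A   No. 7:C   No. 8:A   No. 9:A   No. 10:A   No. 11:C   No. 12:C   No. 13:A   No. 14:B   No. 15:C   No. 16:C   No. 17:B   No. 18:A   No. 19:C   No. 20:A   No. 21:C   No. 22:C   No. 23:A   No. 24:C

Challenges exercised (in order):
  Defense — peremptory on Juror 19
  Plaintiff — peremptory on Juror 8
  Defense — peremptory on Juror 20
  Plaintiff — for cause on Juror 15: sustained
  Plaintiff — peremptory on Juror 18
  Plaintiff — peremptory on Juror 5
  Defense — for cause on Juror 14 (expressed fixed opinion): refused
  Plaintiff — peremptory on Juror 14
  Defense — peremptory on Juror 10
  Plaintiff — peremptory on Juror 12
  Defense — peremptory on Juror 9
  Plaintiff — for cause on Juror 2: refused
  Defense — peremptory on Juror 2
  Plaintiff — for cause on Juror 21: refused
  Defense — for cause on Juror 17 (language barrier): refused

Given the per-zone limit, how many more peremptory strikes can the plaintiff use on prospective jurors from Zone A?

Plaintiff peremptories so far: #8, #18, #5, #14, #12 — 5 of 8 used, 3 left overall.
Against Zone A: #8, #18 — 2 used; per-zone cap 6 leaves 4.
Binding limit: min(3, 4) = 3.

3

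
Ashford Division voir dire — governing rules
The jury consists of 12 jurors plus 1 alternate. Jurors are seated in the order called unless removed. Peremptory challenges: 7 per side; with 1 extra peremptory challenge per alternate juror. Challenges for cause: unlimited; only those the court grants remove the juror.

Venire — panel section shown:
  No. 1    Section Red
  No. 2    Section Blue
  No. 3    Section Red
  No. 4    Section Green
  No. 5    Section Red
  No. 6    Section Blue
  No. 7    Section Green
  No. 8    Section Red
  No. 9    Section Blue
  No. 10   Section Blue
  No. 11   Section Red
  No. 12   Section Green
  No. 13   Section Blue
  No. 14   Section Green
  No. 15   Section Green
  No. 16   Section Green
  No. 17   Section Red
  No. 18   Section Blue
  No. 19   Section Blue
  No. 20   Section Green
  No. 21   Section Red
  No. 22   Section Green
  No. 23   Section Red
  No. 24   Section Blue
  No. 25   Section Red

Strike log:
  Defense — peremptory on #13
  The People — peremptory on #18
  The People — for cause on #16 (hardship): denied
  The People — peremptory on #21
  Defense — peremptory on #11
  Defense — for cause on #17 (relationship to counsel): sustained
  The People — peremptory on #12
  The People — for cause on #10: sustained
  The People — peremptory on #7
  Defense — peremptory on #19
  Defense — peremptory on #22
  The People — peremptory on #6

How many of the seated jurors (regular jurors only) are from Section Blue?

Removed: #6, #7, #10, #11, #12, #13, #17, #18, #19, #21, #22.
Seated jurors 1–12: #1, #2, #3, #4, #5, #8, #9, #14, #15, #16, #20, #23 (alternates #24 not counted).
Of those, in Section Blue: #2, #9 → 2.

2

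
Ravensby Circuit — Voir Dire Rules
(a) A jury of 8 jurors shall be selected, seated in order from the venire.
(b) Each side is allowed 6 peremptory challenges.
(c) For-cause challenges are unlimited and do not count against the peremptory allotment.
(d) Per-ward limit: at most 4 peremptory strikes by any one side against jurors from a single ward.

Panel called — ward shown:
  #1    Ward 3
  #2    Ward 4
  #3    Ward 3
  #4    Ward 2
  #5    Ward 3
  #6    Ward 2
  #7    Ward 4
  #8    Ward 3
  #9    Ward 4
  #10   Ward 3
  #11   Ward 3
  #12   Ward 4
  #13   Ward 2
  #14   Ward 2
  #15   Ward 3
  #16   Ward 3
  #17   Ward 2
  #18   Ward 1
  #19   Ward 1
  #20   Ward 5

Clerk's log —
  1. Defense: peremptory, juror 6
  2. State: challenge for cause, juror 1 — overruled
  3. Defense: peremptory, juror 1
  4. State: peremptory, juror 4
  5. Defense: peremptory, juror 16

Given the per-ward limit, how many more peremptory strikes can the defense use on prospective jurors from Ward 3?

2

Defense peremptories so far: #6, #1, #16 — 3 of 6 used, 3 left overall.
Against Ward 3: #1, #16 — 2 used; per-ward cap 4 leaves 2.
Binding limit: min(3, 2) = 2.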